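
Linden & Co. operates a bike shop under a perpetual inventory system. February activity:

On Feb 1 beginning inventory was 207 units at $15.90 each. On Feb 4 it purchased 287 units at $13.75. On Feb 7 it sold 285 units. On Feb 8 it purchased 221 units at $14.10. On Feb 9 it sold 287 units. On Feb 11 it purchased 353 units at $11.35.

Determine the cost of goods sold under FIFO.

Feb 7, 285 sold [FIFO — oldest first]: 207 @ $15.90 + 78 @ $13.75 = $4,363.80
Feb 9, 287 sold [FIFO — oldest first]: 209 @ $13.75 + 78 @ $14.10 = $3,973.55
Total COGS = $4,363.80 + $3,973.55 = $8,337.35
Ending inventory: 143 @ $14.10 + 353 @ $11.35 = $6,022.85
Check: goods available $14,360.20 = COGS $8,337.35 + ending $6,022.85

COGS = $8,337.35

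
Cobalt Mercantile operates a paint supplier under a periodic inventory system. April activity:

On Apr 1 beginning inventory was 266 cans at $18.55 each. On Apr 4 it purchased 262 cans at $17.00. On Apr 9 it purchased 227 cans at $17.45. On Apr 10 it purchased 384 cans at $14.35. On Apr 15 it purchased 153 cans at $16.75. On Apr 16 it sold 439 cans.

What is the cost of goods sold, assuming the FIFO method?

COGS = $7,875.30

Apr 16, 439 sold [FIFO — oldest first]: 266 @ $18.55 + 173 @ $17.00 = $7,875.30
Ending inventory: 89 @ $17.00 + 227 @ $17.45 + 384 @ $14.35 + 153 @ $16.75 = $13,547.30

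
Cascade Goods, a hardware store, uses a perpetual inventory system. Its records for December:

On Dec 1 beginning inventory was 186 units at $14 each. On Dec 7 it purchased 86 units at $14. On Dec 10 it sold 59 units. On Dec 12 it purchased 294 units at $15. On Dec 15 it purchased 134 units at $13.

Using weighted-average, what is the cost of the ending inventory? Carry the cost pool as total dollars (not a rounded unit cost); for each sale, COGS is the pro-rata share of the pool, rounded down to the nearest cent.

Ending inventory = $9,134.00

After Dec 1: 186 on hand, pool $2,604.00 (≈ $14.0000 each)
After Dec 7: 272 on hand, pool $3,808.00 (≈ $14.0000 each)
Dec 10, sell 59: 59/272 × $3,808.00 → $826.00
After Dec 12: 507 on hand, pool $7,392.00 (≈ $14.5799 each)
After Dec 15: 641 on hand, pool $9,134.00 (≈ $14.2496 each)
Ending inventory (cost pool remaining) = $9,134.00
Check: goods available $9,960.00 = COGS $826.00 + ending $9,134.00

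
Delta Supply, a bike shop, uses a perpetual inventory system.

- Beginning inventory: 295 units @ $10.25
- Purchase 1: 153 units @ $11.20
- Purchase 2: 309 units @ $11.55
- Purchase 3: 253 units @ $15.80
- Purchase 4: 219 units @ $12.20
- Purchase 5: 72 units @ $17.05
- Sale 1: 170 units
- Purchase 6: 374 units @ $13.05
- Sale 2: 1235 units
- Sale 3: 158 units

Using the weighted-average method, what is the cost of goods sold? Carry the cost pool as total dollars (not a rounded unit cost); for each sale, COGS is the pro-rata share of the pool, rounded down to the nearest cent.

COGS = $19,672.33

After Beginning: 295 on hand, pool $3,023.75 (≈ $10.2500 each)
After Purchase 1: 448 on hand, pool $4,737.35 (≈ $10.5744 each)
After Purchase 2: 757 on hand, pool $8,306.30 (≈ $10.9727 each)
After Purchase 3: 1010 on hand, pool $12,303.70 (≈ $12.1819 each)
After Purchase 4: 1229 on hand, pool $14,975.50 (≈ $12.1851 each)
After Purchase 5: 1301 on hand, pool $16,203.10 (≈ $12.4543 each)
Sale 1, sell 170: 170/1301 × $16,203.10 → $2,117.23
After Purchase 6: 1505 on hand, pool $18,966.57 (≈ $12.6024 each)
Sale 2, sell 1235: 1235/1505 × $18,966.57 → $15,563.92
Sale 3, sell 158: 158/270 × $3,402.65 → $1,991.18
Total COGS = $2,117.23 + $15,563.92 + $1,991.18 = $19,672.33
Ending inventory (cost pool remaining) = $1,411.47
Check: goods available $21,083.80 = COGS $19,672.33 + ending $1,411.47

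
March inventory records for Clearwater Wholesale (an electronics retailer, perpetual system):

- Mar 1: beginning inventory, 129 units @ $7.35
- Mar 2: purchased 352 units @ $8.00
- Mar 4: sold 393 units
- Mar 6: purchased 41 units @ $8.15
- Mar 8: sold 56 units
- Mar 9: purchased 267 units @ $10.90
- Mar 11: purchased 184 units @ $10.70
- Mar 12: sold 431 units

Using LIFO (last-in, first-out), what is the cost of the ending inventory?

Ending inventory = $754.55

Mar 4, 393 sold [LIFO — newest first]: 352 @ $8.00 + 41 @ $7.35 = $3,117.35
Mar 8, 56 sold [LIFO — newest first]: 41 @ $8.15 + 15 @ $7.35 = $444.40
Mar 12, 431 sold [LIFO — newest first]: 184 @ $10.70 + 247 @ $10.90 = $4,661.10
Total COGS = $3,117.35 + $444.40 + $4,661.10 = $8,222.85
Ending inventory: 73 @ $7.35 + 20 @ $10.90 = $754.55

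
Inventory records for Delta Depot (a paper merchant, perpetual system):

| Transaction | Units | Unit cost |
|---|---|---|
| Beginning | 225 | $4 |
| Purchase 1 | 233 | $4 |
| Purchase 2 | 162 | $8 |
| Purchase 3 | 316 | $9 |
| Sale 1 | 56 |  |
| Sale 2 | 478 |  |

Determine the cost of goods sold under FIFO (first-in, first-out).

Sale 1 (56) [FIFO — oldest first]: 56 @ $4 = $224
Sale 2 (478) [FIFO — oldest first]: 169 @ $4 + 233 @ $4 + 76 @ $8 = $2,216
Total COGS = $224 + $2,216 = $2,440
Ending inventory: 86 @ $8 + 316 @ $9 = $3,532

COGS = $2,440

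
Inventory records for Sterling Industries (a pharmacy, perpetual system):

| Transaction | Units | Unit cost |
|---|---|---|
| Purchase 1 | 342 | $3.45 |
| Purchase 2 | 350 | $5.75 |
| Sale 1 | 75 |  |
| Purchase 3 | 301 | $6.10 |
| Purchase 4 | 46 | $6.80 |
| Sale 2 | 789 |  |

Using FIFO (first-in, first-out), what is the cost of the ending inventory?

Sale 1 (75) [FIFO — oldest first]: 75 @ $3.45 = $258.75
Sale 2 (789) [FIFO — oldest first]: 267 @ $3.45 + 350 @ $5.75 + 172 @ $6.10 = $3,982.85
Total COGS = $258.75 + $3,982.85 = $4,241.60
Ending inventory: 129 @ $6.10 + 46 @ $6.80 = $1,099.70
Check: goods available $5,341.30 = COGS $4,241.60 + ending $1,099.70

Ending inventory = $1,099.70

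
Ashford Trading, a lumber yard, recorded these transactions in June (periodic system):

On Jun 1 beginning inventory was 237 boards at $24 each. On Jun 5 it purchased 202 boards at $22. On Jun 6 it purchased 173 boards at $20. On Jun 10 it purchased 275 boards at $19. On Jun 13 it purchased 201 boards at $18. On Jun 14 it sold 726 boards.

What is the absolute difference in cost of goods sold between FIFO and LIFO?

FIFO COGS: 237 @ $24 + 202 @ $22 + 173 @ $20 + 114 @ $19 = $15,758
LIFO COGS: 201 @ $18 + 275 @ $19 + 173 @ $20 + 77 @ $22 = $13,997
Difference = |$15,758 − $13,997| = $1,761

$1,761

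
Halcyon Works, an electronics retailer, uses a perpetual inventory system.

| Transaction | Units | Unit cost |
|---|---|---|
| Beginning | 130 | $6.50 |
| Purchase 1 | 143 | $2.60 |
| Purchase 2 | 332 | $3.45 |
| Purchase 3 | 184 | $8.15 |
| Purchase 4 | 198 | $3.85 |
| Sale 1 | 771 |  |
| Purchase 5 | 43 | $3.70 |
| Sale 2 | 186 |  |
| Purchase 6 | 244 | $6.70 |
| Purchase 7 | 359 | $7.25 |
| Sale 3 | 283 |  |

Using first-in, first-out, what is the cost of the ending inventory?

Ending inventory = $2,830.55

Sale 1 (771) [FIFO — oldest first]: 130 @ $6.50 + 143 @ $2.60 + 332 @ $3.45 + 166 @ $8.15 = $3,715.10
Sale 2 (186) [FIFO — oldest first]: 18 @ $8.15 + 168 @ $3.85 = $793.50
Sale 3 (283) [FIFO — oldest first]: 30 @ $3.85 + 43 @ $3.70 + 210 @ $6.70 = $1,681.60
Total COGS = $3,715.10 + $793.50 + $1,681.60 = $6,190.20
Ending inventory: 34 @ $6.70 + 359 @ $7.25 = $2,830.55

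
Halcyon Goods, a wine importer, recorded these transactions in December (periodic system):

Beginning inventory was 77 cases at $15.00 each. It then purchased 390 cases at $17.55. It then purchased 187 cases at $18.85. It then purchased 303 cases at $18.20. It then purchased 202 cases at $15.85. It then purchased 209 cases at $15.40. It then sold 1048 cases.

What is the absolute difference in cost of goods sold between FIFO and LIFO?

FIFO COGS: 77 @ $15.00 + 390 @ $17.55 + 187 @ $18.85 + 303 @ $18.20 + 91 @ $15.85 = $18,481.40
LIFO COGS: 209 @ $15.40 + 202 @ $15.85 + 303 @ $18.20 + 187 @ $18.85 + 147 @ $17.55 = $18,039.70
Difference = |$18,481.40 − $18,039.70| = $441.70

$441.70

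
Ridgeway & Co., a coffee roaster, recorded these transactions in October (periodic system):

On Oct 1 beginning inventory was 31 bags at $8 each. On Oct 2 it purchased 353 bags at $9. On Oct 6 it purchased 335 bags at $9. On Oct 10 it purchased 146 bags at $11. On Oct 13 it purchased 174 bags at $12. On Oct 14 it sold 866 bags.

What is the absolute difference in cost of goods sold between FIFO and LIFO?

$550

FIFO COGS: 31 @ $8 + 353 @ $9 + 335 @ $9 + 146 @ $11 + 1 @ $12 = $8,058
LIFO COGS: 174 @ $12 + 146 @ $11 + 335 @ $9 + 211 @ $9 = $8,608
Difference = |$8,058 − $8,608| = $550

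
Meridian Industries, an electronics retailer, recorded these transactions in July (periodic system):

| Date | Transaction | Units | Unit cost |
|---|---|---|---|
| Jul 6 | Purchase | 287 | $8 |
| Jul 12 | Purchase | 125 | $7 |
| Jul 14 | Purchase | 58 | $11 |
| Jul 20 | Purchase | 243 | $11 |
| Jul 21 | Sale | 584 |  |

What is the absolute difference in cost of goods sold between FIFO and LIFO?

FIFO COGS: 287 @ $8 + 125 @ $7 + 58 @ $11 + 114 @ $11 = $5,063
LIFO COGS: 243 @ $11 + 58 @ $11 + 125 @ $7 + 158 @ $8 = $5,450
Difference = |$5,063 − $5,450| = $387

$387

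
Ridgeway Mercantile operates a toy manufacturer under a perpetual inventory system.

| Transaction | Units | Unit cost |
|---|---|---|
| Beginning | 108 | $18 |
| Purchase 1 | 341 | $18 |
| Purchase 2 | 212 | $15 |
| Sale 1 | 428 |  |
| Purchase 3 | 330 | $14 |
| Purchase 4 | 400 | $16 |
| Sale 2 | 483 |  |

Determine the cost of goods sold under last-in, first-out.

Sale 1 (428) [LIFO — newest first]: 212 @ $15 + 216 @ $18 = $7,068
Sale 2 (483) [LIFO — newest first]: 400 @ $16 + 83 @ $14 = $7,562
Total COGS = $7,068 + $7,562 = $14,630
Ending inventory: 108 @ $18 + 125 @ $18 + 247 @ $14 = $7,652

COGS = $14,630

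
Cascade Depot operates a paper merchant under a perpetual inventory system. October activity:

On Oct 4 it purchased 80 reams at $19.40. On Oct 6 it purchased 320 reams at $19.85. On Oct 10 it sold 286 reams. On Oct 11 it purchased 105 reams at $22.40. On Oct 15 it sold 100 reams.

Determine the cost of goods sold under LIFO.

Oct 10, 286 sold [LIFO — newest first]: 286 @ $19.85 = $5,677.10
Oct 15, 100 sold [LIFO — newest first]: 100 @ $22.40 = $2,240.00
Total COGS = $5,677.10 + $2,240.00 = $7,917.10
Ending inventory: 80 @ $19.40 + 34 @ $19.85 + 5 @ $22.40 = $2,338.90

COGS = $7,917.10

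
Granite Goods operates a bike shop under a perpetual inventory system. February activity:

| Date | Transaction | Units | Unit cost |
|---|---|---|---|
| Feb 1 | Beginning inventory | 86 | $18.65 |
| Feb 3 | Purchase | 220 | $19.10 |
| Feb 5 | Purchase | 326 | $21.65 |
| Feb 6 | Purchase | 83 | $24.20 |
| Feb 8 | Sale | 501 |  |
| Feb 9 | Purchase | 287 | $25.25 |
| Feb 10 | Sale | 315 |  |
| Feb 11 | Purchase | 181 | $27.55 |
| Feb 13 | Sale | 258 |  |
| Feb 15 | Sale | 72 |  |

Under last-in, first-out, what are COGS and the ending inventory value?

COGS = $26,415.65; ending inventory = $690.05

Feb 8, 501 sold [LIFO — newest first]: 83 @ $24.20 + 326 @ $21.65 + 92 @ $19.10 = $10,823.70
Feb 10, 315 sold [LIFO — newest first]: 287 @ $25.25 + 28 @ $19.10 = $7,781.55
Feb 13, 258 sold [LIFO — newest first]: 181 @ $27.55 + 77 @ $19.10 = $6,457.25
Feb 15, 72 sold [LIFO — newest first]: 23 @ $19.10 + 49 @ $18.65 = $1,353.15
Total COGS = $10,823.70 + $7,781.55 + $6,457.25 + $1,353.15 = $26,415.65
Ending inventory: 37 @ $18.65 = $690.05
Check: goods available $27,105.70 = COGS $26,415.65 + ending $690.05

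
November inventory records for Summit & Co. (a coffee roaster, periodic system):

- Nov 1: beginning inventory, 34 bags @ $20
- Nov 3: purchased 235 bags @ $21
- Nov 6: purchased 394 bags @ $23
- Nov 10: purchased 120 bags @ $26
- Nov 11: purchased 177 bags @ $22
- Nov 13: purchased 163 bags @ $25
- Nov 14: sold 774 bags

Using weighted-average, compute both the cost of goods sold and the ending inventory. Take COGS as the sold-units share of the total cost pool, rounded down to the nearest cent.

COGS = $17,758.57; ending inventory = $8,007.43

Nov 14, sell 774: 774/1123 × $25,766.00 → $17,758.57
Ending inventory (cost pool remaining) = $8,007.43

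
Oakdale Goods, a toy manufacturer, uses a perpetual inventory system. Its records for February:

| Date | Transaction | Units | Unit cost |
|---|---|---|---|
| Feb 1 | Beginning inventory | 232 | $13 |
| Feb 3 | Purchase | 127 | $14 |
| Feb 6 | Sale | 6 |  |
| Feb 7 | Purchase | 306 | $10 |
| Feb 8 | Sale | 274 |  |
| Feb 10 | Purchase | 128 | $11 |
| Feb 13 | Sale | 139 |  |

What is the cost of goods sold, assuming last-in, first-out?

COGS = $4,342

Feb 6, 6 sold [LIFO — newest first]: 6 @ $14 = $84
Feb 8, 274 sold [LIFO — newest first]: 274 @ $10 = $2,740
Feb 13, 139 sold [LIFO — newest first]: 128 @ $11 + 11 @ $10 = $1,518
Total COGS = $84 + $2,740 + $1,518 = $4,342
Ending inventory: 232 @ $13 + 121 @ $14 + 21 @ $10 = $4,920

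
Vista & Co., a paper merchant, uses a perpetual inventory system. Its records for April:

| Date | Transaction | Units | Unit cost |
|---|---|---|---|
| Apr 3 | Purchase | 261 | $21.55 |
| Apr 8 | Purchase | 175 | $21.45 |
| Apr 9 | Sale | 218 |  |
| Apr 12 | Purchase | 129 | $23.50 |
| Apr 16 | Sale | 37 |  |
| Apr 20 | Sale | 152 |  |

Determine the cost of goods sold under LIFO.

Apr 9, 218 sold [LIFO — newest first]: 175 @ $21.45 + 43 @ $21.55 = $4,680.40
Apr 16, 37 sold [LIFO — newest first]: 37 @ $23.50 = $869.50
Apr 20, 152 sold [LIFO — newest first]: 92 @ $23.50 + 60 @ $21.55 = $3,455.00
Total COGS = $4,680.40 + $869.50 + $3,455.00 = $9,004.90
Ending inventory: 158 @ $21.55 = $3,404.90
Check: goods available $12,409.80 = COGS $9,004.90 + ending $3,404.90

COGS = $9,004.90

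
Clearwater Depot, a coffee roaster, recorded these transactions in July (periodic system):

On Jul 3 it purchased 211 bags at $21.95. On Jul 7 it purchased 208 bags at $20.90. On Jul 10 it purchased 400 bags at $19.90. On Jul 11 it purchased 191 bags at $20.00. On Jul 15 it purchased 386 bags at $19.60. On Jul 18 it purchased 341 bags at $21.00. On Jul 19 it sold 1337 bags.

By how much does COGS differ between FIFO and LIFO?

FIFO COGS: 211 @ $21.95 + 208 @ $20.90 + 400 @ $19.90 + 191 @ $20.00 + 327 @ $19.60 = $27,167.85
LIFO COGS: 341 @ $21.00 + 386 @ $19.60 + 191 @ $20.00 + 400 @ $19.90 + 19 @ $20.90 = $26,903.70
Difference = |$27,167.85 − $26,903.70| = $264.15

$264.15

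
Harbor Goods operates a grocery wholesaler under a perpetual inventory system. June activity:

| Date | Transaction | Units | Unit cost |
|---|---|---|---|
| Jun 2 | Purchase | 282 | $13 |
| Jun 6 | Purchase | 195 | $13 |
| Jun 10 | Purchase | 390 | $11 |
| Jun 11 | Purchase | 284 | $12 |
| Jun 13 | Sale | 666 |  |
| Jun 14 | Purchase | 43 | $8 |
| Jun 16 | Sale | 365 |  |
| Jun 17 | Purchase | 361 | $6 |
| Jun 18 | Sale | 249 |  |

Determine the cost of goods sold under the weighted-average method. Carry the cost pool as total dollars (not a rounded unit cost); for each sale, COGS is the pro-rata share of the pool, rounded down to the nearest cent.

COGS = $14,267.66

After Jun 2: 282 on hand, pool $3,666.00 (≈ $13.0000 each)
After Jun 6: 477 on hand, pool $6,201.00 (≈ $13.0000 each)
After Jun 10: 867 on hand, pool $10,491.00 (≈ $12.1003 each)
After Jun 11: 1151 on hand, pool $13,899.00 (≈ $12.0756 each)
Jun 13, sell 666: 666/1151 × $13,899.00 → $8,042.34
After Jun 14: 528 on hand, pool $6,200.66 (≈ $11.7437 each)
Jun 16, sell 365: 365/528 × $6,200.66 → $4,286.44
After Jun 17: 524 on hand, pool $4,080.22 (≈ $7.7867 each)
Jun 18, sell 249: 249/524 × $4,080.22 → $1,938.88
Total COGS = $8,042.34 + $4,286.44 + $1,938.88 = $14,267.66
Ending inventory (cost pool remaining) = $2,141.34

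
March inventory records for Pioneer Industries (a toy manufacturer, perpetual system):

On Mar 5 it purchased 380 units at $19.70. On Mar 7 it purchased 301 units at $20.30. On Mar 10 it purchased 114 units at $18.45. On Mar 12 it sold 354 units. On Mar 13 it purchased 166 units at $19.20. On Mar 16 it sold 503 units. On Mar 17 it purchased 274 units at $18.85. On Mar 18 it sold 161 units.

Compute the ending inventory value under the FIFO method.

Ending inventory = $4,090.45

Mar 12, 354 sold [FIFO — oldest first]: 354 @ $19.70 = $6,973.80
Mar 16, 503 sold [FIFO — oldest first]: 26 @ $19.70 + 301 @ $20.30 + 114 @ $18.45 + 62 @ $19.20 = $9,916.20
Mar 18, 161 sold [FIFO — oldest first]: 104 @ $19.20 + 57 @ $18.85 = $3,071.25
Total COGS = $6,973.80 + $9,916.20 + $3,071.25 = $19,961.25
Ending inventory: 217 @ $18.85 = $4,090.45
Check: goods available $24,051.70 = COGS $19,961.25 + ending $4,090.45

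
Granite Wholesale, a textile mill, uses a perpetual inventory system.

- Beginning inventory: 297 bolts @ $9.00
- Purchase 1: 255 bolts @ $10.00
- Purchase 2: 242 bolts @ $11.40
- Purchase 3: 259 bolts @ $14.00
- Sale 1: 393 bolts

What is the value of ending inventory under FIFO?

Sale 1 (393) [FIFO — oldest first]: 297 @ $9.00 + 96 @ $10.00 = $3,633.00
Ending inventory: 159 @ $10.00 + 242 @ $11.40 + 259 @ $14.00 = $7,974.80
Check: goods available $11,607.80 = COGS $3,633.00 + ending $7,974.80

Ending inventory = $7,974.80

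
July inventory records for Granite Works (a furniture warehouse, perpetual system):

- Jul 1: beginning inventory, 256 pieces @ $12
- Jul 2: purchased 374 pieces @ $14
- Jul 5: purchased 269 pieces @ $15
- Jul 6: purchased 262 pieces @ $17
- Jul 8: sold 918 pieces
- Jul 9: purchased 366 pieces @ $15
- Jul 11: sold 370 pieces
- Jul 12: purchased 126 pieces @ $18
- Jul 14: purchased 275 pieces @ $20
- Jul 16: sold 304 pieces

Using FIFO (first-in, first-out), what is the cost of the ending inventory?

Ending inventory = $6,598

Jul 8, 918 sold [FIFO — oldest first]: 256 @ $12 + 374 @ $14 + 269 @ $15 + 19 @ $17 = $12,666
Jul 11, 370 sold [FIFO — oldest first]: 243 @ $17 + 127 @ $15 = $6,036
Jul 16, 304 sold [FIFO — oldest first]: 239 @ $15 + 65 @ $18 = $4,755
Total COGS = $12,666 + $6,036 + $4,755 = $23,457
Ending inventory: 61 @ $18 + 275 @ $20 = $6,598
Check: goods available $30,055 = COGS $23,457 + ending $6,598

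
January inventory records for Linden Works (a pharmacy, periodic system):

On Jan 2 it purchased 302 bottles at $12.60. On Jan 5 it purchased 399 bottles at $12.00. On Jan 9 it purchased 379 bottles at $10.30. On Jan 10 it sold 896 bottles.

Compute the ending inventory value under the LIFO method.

Jan 10, 896 sold [LIFO — newest first]: 379 @ $10.30 + 399 @ $12.00 + 118 @ $12.60 = $10,178.50
Ending inventory: 184 @ $12.60 = $2,318.40
Check: goods available $12,496.90 = COGS $10,178.50 + ending $2,318.40

Ending inventory = $2,318.40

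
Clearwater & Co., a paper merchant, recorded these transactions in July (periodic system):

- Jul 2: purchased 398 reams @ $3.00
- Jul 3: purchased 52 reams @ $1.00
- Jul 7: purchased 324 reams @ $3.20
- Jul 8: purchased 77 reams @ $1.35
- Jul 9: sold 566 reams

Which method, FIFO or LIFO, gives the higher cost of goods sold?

FIFO

FIFO COGS: 398 @ $3.00 + 52 @ $1.00 + 116 @ $3.20 = $1,617.20
LIFO COGS: 77 @ $1.35 + 324 @ $3.20 + 52 @ $1.00 + 113 @ $3.00 = $1,531.75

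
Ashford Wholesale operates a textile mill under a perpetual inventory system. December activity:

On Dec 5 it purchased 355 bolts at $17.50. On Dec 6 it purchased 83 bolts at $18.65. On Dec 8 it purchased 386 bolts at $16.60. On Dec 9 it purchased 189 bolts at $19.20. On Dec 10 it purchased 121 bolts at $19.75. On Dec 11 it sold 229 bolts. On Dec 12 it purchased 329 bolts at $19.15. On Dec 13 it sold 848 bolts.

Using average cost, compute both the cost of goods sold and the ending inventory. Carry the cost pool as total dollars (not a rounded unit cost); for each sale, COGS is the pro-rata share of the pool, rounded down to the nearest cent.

COGS = $19,476.86; ending inventory = $7,010.09

After Dec 5: 355 on hand, pool $6,212.50 (≈ $17.5000 each)
After Dec 6: 438 on hand, pool $7,760.45 (≈ $17.7179 each)
After Dec 8: 824 on hand, pool $14,168.05 (≈ $17.1942 each)
After Dec 9: 1013 on hand, pool $17,796.85 (≈ $17.5685 each)
After Dec 10: 1134 on hand, pool $20,186.60 (≈ $17.8012 each)
Dec 11, sell 229: 229/1134 × $20,186.60 → $4,076.48
After Dec 12: 1234 on hand, pool $22,410.47 (≈ $18.1608 each)
Dec 13, sell 848: 848/1234 × $22,410.47 → $15,400.38
Total COGS = $4,076.48 + $15,400.38 = $19,476.86
Ending inventory (cost pool remaining) = $7,010.09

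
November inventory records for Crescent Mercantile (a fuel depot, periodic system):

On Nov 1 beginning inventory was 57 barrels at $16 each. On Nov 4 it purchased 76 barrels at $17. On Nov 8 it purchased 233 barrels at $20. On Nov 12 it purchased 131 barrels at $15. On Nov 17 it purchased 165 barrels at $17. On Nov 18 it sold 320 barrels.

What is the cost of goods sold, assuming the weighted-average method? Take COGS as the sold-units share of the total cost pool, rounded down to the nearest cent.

COGS = $5,623.68

Nov 18, sell 320: 320/662 × $11,634.00 → $5,623.68
Ending inventory (cost pool remaining) = $6,010.32
Check: goods available $11,634.00 = COGS $5,623.68 + ending $6,010.32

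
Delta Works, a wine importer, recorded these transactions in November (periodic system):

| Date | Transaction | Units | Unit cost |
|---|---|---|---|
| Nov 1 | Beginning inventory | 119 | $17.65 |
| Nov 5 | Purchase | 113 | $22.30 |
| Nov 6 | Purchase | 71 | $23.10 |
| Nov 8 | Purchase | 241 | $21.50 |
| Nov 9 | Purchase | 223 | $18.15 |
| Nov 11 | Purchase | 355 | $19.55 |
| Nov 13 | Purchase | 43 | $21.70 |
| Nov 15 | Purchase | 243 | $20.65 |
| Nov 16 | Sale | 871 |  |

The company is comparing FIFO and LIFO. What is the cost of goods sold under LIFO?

FIFO COGS: 119 @ $17.65 + 113 @ $22.30 + 71 @ $23.10 + 241 @ $21.50 + 223 @ $18.15 + 104 @ $19.55 = $17,522.50
LIFO COGS: 243 @ $20.65 + 43 @ $21.70 + 355 @ $19.55 + 223 @ $18.15 + 7 @ $21.50 = $17,089.25

COGS = $17,089.25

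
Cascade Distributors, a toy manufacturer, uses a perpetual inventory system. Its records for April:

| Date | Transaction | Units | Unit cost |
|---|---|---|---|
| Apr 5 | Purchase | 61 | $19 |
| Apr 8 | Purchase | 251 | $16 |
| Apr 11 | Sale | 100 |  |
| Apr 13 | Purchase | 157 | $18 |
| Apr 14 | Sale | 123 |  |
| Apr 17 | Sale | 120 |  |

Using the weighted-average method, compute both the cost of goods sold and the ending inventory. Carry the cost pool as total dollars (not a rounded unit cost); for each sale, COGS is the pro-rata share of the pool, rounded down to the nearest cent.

After Apr 5: 61 on hand, pool $1,159.00 (≈ $19.0000 each)
After Apr 8: 312 on hand, pool $5,175.00 (≈ $16.5865 each)
Apr 11, sell 100: 100/312 × $5,175.00 → $1,658.65
After Apr 13: 369 on hand, pool $6,342.35 (≈ $17.1879 each)
Apr 14, sell 123: 123/369 × $6,342.35 → $2,114.11
Apr 17, sell 120: 120/246 × $4,228.24 → $2,062.55
Total COGS = $1,658.65 + $2,114.11 + $2,062.55 = $5,835.31
Ending inventory (cost pool remaining) = $2,165.69

COGS = $5,835.31; ending inventory = $2,165.69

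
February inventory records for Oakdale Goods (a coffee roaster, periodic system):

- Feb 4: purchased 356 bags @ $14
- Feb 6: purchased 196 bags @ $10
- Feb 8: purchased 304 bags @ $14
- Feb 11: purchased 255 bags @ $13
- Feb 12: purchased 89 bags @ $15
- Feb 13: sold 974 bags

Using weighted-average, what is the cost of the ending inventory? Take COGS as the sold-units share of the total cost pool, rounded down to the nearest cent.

Feb 13, sell 974: 974/1200 × $15,850.00 → $12,864.91
Ending inventory (cost pool remaining) = $2,985.09

Ending inventory = $2,985.09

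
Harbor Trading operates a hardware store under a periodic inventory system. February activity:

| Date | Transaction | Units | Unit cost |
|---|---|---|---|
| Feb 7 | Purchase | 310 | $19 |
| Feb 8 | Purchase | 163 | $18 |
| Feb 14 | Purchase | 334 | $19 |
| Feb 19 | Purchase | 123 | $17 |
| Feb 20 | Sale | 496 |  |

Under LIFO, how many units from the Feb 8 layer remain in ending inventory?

124

Feb 20, 496 sold [LIFO — newest first]: 123 @ $17 + 334 @ $19 + 39 @ $18 = $9,139
Ending inventory: 310 @ $19 + 124 @ $18 = $8,122
Check: goods available $17,261 = COGS $9,139 + ending $8,122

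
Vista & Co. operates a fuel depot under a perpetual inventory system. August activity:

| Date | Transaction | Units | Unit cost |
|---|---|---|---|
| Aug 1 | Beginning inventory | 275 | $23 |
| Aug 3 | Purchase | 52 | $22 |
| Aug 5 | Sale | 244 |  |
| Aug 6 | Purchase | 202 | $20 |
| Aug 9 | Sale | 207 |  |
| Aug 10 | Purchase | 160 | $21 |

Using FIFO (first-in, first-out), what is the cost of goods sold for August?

COGS = $9,949

Aug 5, 244 sold [FIFO — oldest first]: 244 @ $23 = $5,612
Aug 9, 207 sold [FIFO — oldest first]: 31 @ $23 + 52 @ $22 + 124 @ $20 = $4,337
Total COGS = $5,612 + $4,337 = $9,949
Ending inventory: 78 @ $20 + 160 @ $21 = $4,920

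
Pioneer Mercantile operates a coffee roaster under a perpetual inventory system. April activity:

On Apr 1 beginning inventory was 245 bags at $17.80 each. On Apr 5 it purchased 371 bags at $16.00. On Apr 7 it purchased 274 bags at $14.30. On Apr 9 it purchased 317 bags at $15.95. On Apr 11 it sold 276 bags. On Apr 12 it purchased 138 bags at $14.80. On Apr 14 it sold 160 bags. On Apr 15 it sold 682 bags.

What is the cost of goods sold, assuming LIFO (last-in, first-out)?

Apr 11, 276 sold [LIFO — newest first]: 276 @ $15.95 = $4,402.20
Apr 14, 160 sold [LIFO — newest first]: 138 @ $14.80 + 22 @ $15.95 = $2,393.30
Apr 15, 682 sold [LIFO — newest first]: 19 @ $15.95 + 274 @ $14.30 + 371 @ $16.00 + 18 @ $17.80 = $10,477.65
Total COGS = $4,402.20 + $2,393.30 + $10,477.65 = $17,273.15
Ending inventory: 227 @ $17.80 = $4,040.60

COGS = $17,273.15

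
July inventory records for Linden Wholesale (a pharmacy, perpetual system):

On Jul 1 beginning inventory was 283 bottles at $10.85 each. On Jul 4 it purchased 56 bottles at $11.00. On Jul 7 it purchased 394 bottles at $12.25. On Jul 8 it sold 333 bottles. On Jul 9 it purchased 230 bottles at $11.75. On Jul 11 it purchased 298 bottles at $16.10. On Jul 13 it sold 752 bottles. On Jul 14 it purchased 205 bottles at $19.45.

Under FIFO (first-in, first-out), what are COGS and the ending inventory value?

COGS = $13,179.75; ending inventory = $6,820.85

Jul 8, 333 sold [FIFO — oldest first]: 283 @ $10.85 + 50 @ $11.00 = $3,620.55
Jul 13, 752 sold [FIFO — oldest first]: 6 @ $11.00 + 394 @ $12.25 + 230 @ $11.75 + 122 @ $16.10 = $9,559.20
Total COGS = $3,620.55 + $9,559.20 = $13,179.75
Ending inventory: 176 @ $16.10 + 205 @ $19.45 = $6,820.85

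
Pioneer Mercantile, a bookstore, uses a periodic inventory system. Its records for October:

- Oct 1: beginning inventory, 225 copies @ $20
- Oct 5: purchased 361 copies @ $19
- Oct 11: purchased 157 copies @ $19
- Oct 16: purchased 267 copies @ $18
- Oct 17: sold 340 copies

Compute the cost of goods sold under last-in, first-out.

Oct 17, 340 sold [LIFO — newest first]: 267 @ $18 + 73 @ $19 = $6,193
Ending inventory: 225 @ $20 + 361 @ $19 + 84 @ $19 = $12,955

COGS = $6,193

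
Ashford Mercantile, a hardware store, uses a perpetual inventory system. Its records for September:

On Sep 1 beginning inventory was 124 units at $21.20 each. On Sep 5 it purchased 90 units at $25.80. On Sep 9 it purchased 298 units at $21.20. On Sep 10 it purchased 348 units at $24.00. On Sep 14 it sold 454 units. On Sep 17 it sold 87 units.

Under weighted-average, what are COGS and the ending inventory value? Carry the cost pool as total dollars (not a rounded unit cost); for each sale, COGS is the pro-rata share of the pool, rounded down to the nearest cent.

After Sep 1: 124 on hand, pool $2,628.80 (≈ $21.2000 each)
After Sep 5: 214 on hand, pool $4,950.80 (≈ $23.1346 each)
After Sep 9: 512 on hand, pool $11,268.40 (≈ $22.0086 each)
After Sep 10: 860 on hand, pool $19,620.40 (≈ $22.8144 each)
Sep 14, sell 454: 454/860 × $19,620.40 → $10,357.74
Sep 17, sell 87: 87/406 × $9,262.66 → $1,984.85
Total COGS = $10,357.74 + $1,984.85 = $12,342.59
Ending inventory (cost pool remaining) = $7,277.81

COGS = $12,342.59; ending inventory = $7,277.81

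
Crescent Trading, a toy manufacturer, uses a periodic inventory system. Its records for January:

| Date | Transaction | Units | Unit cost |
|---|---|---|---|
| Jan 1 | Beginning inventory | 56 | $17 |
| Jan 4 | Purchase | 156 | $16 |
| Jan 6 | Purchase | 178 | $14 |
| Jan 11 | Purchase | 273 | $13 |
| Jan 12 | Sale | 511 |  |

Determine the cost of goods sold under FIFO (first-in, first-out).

Jan 12, 511 sold [FIFO — oldest first]: 56 @ $17 + 156 @ $16 + 178 @ $14 + 121 @ $13 = $7,513
Ending inventory: 152 @ $13 = $1,976

COGS = $7,513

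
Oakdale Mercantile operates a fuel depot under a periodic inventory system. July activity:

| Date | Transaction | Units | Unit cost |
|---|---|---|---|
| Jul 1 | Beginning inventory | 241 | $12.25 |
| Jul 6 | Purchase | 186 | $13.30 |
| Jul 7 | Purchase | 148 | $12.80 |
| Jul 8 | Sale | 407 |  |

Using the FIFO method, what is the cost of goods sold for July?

Jul 8, 407 sold [FIFO — oldest first]: 241 @ $12.25 + 166 @ $13.30 = $5,160.05
Ending inventory: 20 @ $13.30 + 148 @ $12.80 = $2,160.40

COGS = $5,160.05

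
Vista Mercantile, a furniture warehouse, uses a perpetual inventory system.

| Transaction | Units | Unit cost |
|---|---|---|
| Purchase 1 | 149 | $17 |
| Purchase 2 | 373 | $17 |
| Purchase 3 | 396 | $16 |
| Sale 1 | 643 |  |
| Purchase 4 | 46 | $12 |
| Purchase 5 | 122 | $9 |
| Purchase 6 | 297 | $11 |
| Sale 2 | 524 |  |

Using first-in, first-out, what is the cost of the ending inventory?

Ending inventory = $2,376

Sale 1 (643) [FIFO — oldest first]: 149 @ $17 + 373 @ $17 + 121 @ $16 = $10,810
Sale 2 (524) [FIFO — oldest first]: 275 @ $16 + 46 @ $12 + 122 @ $9 + 81 @ $11 = $6,941
Total COGS = $10,810 + $6,941 = $17,751
Ending inventory: 216 @ $11 = $2,376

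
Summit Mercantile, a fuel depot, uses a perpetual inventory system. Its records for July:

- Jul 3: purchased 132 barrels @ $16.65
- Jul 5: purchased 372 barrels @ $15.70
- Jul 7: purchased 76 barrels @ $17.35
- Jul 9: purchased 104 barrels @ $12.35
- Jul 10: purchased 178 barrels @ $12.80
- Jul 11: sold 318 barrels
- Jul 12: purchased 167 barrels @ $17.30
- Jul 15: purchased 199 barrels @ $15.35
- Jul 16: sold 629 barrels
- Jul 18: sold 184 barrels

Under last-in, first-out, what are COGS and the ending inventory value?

COGS = $17,248.30; ending inventory = $1,615.05

Jul 11, 318 sold [LIFO — newest first]: 178 @ $12.80 + 104 @ $12.35 + 36 @ $17.35 = $4,187.40
Jul 16, 629 sold [LIFO — newest first]: 199 @ $15.35 + 167 @ $17.30 + 40 @ $17.35 + 223 @ $15.70 = $10,138.85
Jul 18, 184 sold [LIFO — newest first]: 149 @ $15.70 + 35 @ $16.65 = $2,922.05
Total COGS = $4,187.40 + $10,138.85 + $2,922.05 = $17,248.30
Ending inventory: 97 @ $16.65 = $1,615.05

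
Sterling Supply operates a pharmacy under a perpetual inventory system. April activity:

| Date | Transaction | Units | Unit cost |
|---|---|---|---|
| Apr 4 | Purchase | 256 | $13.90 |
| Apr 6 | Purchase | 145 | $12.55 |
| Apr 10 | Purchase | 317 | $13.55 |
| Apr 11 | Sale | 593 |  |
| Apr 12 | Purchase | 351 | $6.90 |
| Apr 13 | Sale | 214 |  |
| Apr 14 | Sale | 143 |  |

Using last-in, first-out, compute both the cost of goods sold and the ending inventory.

COGS = $10,441.30; ending inventory = $1,654.10

Apr 11, 593 sold [LIFO — newest first]: 317 @ $13.55 + 145 @ $12.55 + 131 @ $13.90 = $7,936.00
Apr 13, 214 sold [LIFO — newest first]: 214 @ $6.90 = $1,476.60
Apr 14, 143 sold [LIFO — newest first]: 137 @ $6.90 + 6 @ $13.90 = $1,028.70
Total COGS = $7,936.00 + $1,476.60 + $1,028.70 = $10,441.30
Ending inventory: 119 @ $13.90 = $1,654.10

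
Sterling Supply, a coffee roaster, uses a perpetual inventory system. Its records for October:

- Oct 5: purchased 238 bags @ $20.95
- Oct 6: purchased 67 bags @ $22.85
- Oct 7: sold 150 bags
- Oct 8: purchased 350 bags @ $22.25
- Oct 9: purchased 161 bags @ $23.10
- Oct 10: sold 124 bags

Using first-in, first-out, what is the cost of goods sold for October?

COGS = $5,808.70

Oct 7, 150 sold [FIFO — oldest first]: 150 @ $20.95 = $3,142.50
Oct 10, 124 sold [FIFO — oldest first]: 88 @ $20.95 + 36 @ $22.85 = $2,666.20
Total COGS = $3,142.50 + $2,666.20 = $5,808.70
Ending inventory: 31 @ $22.85 + 350 @ $22.25 + 161 @ $23.10 = $12,214.95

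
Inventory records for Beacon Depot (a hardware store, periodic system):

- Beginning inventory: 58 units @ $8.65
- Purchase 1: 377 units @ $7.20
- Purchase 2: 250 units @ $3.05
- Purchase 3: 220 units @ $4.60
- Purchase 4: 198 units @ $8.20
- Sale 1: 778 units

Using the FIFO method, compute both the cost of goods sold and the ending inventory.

Sale 1 (778) [FIFO — oldest first]: 58 @ $8.65 + 377 @ $7.20 + 250 @ $3.05 + 93 @ $4.60 = $4,406.40
Ending inventory: 127 @ $4.60 + 198 @ $8.20 = $2,207.80
Check: goods available $6,614.20 = COGS $4,406.40 + ending $2,207.80

COGS = $4,406.40; ending inventory = $2,207.80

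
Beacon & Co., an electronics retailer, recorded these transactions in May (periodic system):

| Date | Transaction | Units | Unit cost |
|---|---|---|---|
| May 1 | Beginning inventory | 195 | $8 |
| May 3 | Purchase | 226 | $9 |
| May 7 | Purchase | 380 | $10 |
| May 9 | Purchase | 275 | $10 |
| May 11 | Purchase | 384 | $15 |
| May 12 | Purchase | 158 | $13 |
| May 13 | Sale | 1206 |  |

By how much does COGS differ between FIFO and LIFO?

$2,351

FIFO COGS: 195 @ $8 + 226 @ $9 + 380 @ $10 + 275 @ $10 + 130 @ $15 = $12,094
LIFO COGS: 158 @ $13 + 384 @ $15 + 275 @ $10 + 380 @ $10 + 9 @ $9 = $14,445
Difference = |$12,094 − $14,445| = $2,351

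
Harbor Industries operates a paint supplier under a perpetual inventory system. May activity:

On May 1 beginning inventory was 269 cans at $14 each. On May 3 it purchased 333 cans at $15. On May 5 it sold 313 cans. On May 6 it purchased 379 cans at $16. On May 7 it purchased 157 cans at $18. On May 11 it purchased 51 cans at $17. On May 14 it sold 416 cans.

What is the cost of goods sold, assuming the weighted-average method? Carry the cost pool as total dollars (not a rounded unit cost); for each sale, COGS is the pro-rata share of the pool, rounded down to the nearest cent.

After May 1: 269 on hand, pool $3,766.00 (≈ $14.0000 each)
After May 3: 602 on hand, pool $8,761.00 (≈ $14.5532 each)
May 5, sell 313: 313/602 × $8,761.00 → $4,555.13
After May 6: 668 on hand, pool $10,269.87 (≈ $15.3741 each)
After May 7: 825 on hand, pool $13,095.87 (≈ $15.8738 each)
After May 11: 876 on hand, pool $13,962.87 (≈ $15.9393 each)
May 14, sell 416: 416/876 × $13,962.87 → $6,630.76
Total COGS = $4,555.13 + $6,630.76 = $11,185.89
Ending inventory (cost pool remaining) = $7,332.11
Check: goods available $18,518.00 = COGS $11,185.89 + ending $7,332.11

COGS = $11,185.89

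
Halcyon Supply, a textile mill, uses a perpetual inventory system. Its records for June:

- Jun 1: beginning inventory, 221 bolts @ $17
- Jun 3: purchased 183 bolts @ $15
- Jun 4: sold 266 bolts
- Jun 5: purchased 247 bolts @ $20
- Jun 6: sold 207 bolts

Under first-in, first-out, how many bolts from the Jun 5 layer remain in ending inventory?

178

Jun 4, 266 sold [FIFO — oldest first]: 221 @ $17 + 45 @ $15 = $4,432
Jun 6, 207 sold [FIFO — oldest first]: 138 @ $15 + 69 @ $20 = $3,450
Total COGS = $4,432 + $3,450 = $7,882
Ending inventory: 178 @ $20 = $3,560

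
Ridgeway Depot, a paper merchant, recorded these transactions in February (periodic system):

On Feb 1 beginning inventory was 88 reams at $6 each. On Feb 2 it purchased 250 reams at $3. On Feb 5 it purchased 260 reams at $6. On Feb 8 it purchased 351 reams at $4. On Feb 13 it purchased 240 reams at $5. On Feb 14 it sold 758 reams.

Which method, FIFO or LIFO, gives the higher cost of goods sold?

FIFO COGS: 88 @ $6 + 250 @ $3 + 260 @ $6 + 160 @ $4 = $3,478
LIFO COGS: 240 @ $5 + 351 @ $4 + 167 @ $6 = $3,606

LIFO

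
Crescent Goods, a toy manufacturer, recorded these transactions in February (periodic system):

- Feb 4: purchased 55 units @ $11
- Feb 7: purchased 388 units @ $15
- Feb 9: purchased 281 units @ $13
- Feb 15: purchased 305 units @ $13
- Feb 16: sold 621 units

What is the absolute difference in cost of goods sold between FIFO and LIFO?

$596

FIFO COGS: 55 @ $11 + 388 @ $15 + 178 @ $13 = $8,739
LIFO COGS: 305 @ $13 + 281 @ $13 + 35 @ $15 = $8,143
Difference = |$8,739 − $8,143| = $596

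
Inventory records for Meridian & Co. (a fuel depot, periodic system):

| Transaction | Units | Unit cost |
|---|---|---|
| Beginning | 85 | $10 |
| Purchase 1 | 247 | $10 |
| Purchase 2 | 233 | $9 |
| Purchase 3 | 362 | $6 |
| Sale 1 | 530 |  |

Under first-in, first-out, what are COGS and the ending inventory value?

Sale 1 (530) [FIFO — oldest first]: 85 @ $10 + 247 @ $10 + 198 @ $9 = $5,102
Ending inventory: 35 @ $9 + 362 @ $6 = $2,487

COGS = $5,102; ending inventory = $2,487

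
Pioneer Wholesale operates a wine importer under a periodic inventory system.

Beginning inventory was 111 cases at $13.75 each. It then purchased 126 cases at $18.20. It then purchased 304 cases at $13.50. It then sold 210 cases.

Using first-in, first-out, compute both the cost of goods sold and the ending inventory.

Sale 1 (210) [FIFO — oldest first]: 111 @ $13.75 + 99 @ $18.20 = $3,328.05
Ending inventory: 27 @ $18.20 + 304 @ $13.50 = $4,595.40
Check: goods available $7,923.45 = COGS $3,328.05 + ending $4,595.40

COGS = $3,328.05; ending inventory = $4,595.40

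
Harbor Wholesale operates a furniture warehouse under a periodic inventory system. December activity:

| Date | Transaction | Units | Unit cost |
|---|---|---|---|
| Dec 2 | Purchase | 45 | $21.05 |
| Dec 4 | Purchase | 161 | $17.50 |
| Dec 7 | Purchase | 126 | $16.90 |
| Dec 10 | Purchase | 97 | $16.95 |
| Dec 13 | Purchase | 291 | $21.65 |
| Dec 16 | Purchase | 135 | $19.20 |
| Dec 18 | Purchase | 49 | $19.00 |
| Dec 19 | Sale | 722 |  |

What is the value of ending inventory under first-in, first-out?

Dec 19, 722 sold [FIFO — oldest first]: 45 @ $21.05 + 161 @ $17.50 + 126 @ $16.90 + 97 @ $16.95 + 291 @ $21.65 + 2 @ $19.20 = $13,876.85
Ending inventory: 133 @ $19.20 + 49 @ $19.00 = $3,484.60

Ending inventory = $3,484.60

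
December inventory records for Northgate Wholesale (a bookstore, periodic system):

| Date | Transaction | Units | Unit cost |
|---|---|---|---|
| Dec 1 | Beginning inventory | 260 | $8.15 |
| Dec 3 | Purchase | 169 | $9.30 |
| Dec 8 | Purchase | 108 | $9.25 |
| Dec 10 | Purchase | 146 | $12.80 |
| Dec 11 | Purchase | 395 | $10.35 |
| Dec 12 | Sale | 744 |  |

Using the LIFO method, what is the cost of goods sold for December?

COGS = $7,839.55

Dec 12, 744 sold [LIFO — newest first]: 395 @ $10.35 + 146 @ $12.80 + 108 @ $9.25 + 95 @ $9.30 = $7,839.55
Ending inventory: 260 @ $8.15 + 74 @ $9.30 = $2,807.20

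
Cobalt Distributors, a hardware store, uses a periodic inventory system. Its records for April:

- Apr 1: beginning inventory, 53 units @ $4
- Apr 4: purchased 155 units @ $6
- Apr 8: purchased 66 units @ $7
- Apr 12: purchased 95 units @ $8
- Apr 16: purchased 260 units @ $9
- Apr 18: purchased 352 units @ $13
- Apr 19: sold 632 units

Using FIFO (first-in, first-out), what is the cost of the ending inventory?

Ending inventory = $4,537

Apr 19, 632 sold [FIFO — oldest first]: 53 @ $4 + 155 @ $6 + 66 @ $7 + 95 @ $8 + 260 @ $9 + 3 @ $13 = $4,743
Ending inventory: 349 @ $13 = $4,537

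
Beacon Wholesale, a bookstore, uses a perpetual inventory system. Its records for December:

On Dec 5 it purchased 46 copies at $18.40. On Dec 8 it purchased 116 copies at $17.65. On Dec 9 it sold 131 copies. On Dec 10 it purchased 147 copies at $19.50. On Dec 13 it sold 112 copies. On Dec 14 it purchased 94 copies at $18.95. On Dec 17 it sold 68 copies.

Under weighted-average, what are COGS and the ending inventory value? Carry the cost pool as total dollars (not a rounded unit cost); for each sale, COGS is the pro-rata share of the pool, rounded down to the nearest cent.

After Dec 5: 46 on hand, pool $846.40 (≈ $18.4000 each)
After Dec 8: 162 on hand, pool $2,893.80 (≈ $17.8630 each)
Dec 9, sell 131: 131/162 × $2,893.80 → $2,340.04
After Dec 10: 178 on hand, pool $3,420.26 (≈ $19.2149 each)
Dec 13, sell 112: 112/178 × $3,420.26 → $2,152.07
After Dec 14: 160 on hand, pool $3,049.49 (≈ $19.0593 each)
Dec 17, sell 68: 68/160 × $3,049.49 → $1,296.03
Total COGS = $2,340.04 + $2,152.07 + $1,296.03 = $5,788.14
Ending inventory (cost pool remaining) = $1,753.46

COGS = $5,788.14; ending inventory = $1,753.46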